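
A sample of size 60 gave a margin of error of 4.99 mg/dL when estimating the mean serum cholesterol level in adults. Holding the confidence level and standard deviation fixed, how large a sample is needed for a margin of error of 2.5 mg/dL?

240

Margin of error scales as 1/√n, so n₂ = n₁·(E₁/E₂)².
n₂ = 60 × (4.99/2.5)² = 60 × 3.984 = 239.04
Round up: n₂ = 240.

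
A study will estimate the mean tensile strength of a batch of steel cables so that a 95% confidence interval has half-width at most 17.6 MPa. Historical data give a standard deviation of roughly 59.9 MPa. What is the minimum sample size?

n = 45

For a mean, the margin of error is E = z·σ/√n, so n = (zσ/E)².
At 95% confidence, z = 1.960.
n = (1.960 × 59.9 / 17.6)² = 44.50
Round up: n = 45.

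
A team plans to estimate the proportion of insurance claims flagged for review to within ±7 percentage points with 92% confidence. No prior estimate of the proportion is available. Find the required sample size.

For a proportion with margin E = 0.07 at 92% confidence, z = 1.751.
With no prior estimate, use p = 0.5, which maximizes p(1−p) at 0.25.
n = 0.25 × (z/E)² = 0.25 × (1.751/0.07)² = 156.43
Round up: n = 157.

157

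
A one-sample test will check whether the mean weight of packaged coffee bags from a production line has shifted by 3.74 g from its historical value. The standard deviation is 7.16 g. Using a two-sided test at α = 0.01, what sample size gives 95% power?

For a one-sample z-test, n = ((z_{α/2} + z_β)·σ/δ)².
z_{α/2} = 2.576 (two-sided α = 0.01); z_β = 1.645 (power 95% → β = 0.05).
n = (4.221 × 7.16 / 3.74)² = 65.30
Round up: n = 66.

66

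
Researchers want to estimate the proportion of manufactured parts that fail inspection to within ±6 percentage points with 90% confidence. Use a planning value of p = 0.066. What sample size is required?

For a proportion with margin E = 0.06 at 90% confidence, z = 1.645.
n = p̂(1−p̂)(z/E)² = 0.066 × 0.934 × (1.645/0.06)² = 46.34
Round up: n = 47.

47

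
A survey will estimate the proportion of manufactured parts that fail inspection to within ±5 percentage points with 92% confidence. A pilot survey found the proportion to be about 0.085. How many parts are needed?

For a proportion with margin E = 0.05 at 92% confidence, z = 1.751.
n = p̂(1−p̂)(z/E)² = 0.085 × 0.915 × (1.751/0.05)² = 95.38
Round up: n = 96.

n = 96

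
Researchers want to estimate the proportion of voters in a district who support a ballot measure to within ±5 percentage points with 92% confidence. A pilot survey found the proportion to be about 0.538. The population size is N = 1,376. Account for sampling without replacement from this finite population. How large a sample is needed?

For a proportion with margin E = 0.05 at 92% confidence, z = 1.751.
n = p̂(1−p̂)(z/E)² = 0.538 × 0.462 × (1.751/0.05)² = 304.83 — call this n₀.
Finite-population correction with N = 1,376: n = n₀ / (1 + (n₀−1)/N) = 304.83 / 1.221 = 249.66
Round up: n = 250.

250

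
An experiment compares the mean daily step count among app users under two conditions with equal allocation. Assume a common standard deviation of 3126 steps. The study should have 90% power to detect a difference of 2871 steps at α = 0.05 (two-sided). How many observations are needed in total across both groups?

50 total

For two equal groups, n per group = 2·((z_{α/2} + z_β)·σ/δ)².
z_{α/2} = 1.960; z_β = 1.282 (power 90%).
n = 2 × (3.242 × 3126 / 2871)² = 2 × 12.46 = 24.92
Round up: n = 25 per group.
Total across both groups: 2 × 25 = 50.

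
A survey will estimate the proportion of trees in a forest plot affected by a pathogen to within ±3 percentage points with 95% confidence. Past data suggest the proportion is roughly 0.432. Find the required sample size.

1048

For a proportion with margin E = 0.03 at 95% confidence, z = 1.960.
n = p̂(1−p̂)(z/E)² = 0.432 × 0.568 × (1.960/0.03)² = 1047.37
Round up: n = 1048.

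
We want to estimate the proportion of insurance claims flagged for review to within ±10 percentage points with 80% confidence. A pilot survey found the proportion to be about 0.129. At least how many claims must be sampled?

n = 19

For a proportion with margin E = 0.1 at 80% confidence, z = 1.282.
n = p̂(1−p̂)(z/E)² = 0.129 × 0.871 × (1.282/0.1)² = 18.47
Round up: n = 19.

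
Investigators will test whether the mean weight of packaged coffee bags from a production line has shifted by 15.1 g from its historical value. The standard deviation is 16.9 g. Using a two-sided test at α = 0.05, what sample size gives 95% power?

For a one-sample z-test, n = ((z_{α/2} + z_β)·σ/δ)².
z_{α/2} = 1.960 (two-sided α = 0.05); z_β = 1.645 (power 95% → β = 0.05).
n = (3.605 × 16.9 / 15.1)² = 16.28
Round up: n = 17.

17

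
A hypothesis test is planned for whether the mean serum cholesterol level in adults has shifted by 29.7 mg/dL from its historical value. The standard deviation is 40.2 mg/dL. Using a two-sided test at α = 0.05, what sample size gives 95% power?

For a one-sample z-test, n = ((z_{α/2} + z_β)·σ/δ)².
z_{α/2} = 1.960 (two-sided α = 0.05); z_β = 1.645 (power 95% → β = 0.05).
n = (3.605 × 40.2 / 29.7)² = 23.81
Round up: n = 24.

24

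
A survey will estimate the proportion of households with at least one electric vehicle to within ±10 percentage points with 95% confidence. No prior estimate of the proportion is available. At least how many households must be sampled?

For a proportion with margin E = 0.1 at 95% confidence, z = 1.960.
With no prior estimate, use p = 0.5, which maximizes p(1−p) at 0.25.
n = 0.25 × (z/E)² = 0.25 × (1.960/0.1)² = 96.04
Round up: n = 97.

97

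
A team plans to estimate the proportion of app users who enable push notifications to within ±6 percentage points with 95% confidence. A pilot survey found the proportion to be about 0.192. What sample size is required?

For a proportion with margin E = 0.06 at 95% confidence, z = 1.960.
n = p̂(1−p̂)(z/E)² = 0.192 × 0.808 × (1.960/0.06)² = 165.55
Round up: n = 166.

166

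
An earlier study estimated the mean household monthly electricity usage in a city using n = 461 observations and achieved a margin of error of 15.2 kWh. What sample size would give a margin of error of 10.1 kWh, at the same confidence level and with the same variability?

n = 1045

Margin of error scales as 1/√n, so n₂ = n₁·(E₁/E₂)².
n₂ = 461 × (15.2/10.1)² = 461 × 2.265 = 1044.16
Round up: n₂ = 1045.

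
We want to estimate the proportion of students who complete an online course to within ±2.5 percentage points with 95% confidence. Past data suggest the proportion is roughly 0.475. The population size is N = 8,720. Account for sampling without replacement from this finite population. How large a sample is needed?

1304

For a proportion with margin E = 0.025 at 95% confidence, z = 1.960.
n = p̂(1−p̂)(z/E)² = 0.475 × 0.525 × (1.960/0.025)² = 1532.80 — call this n₀.
Finite-population correction with N = 8,720: n = n₀ / (1 + (n₀−1)/N) = 1532.80 / 1.176 = 1303.40
Round up: n = 1304.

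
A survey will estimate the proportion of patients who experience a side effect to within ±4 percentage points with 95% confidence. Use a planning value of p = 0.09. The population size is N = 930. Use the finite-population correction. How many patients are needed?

For a proportion with margin E = 0.04 at 95% confidence, z = 1.960.
n = p̂(1−p̂)(z/E)² = 0.09 × 0.91 × (1.960/0.04)² = 196.64 — call this n₀.
Finite-population correction with N = 930: n = n₀ / (1 + (n₀−1)/N) = 196.64 / 1.21 = 162.51
Round up: n = 163.

163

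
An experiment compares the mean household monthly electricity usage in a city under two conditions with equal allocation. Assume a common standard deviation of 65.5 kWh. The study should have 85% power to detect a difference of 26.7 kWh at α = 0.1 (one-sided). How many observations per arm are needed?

65 per group

For two equal groups, n per group = 2·((z_α + z_β)·σ/δ)².
z_α = 1.282; z_β = 1.036 (power 85%).
n = 2 × (2.318 × 65.5 / 26.7)² = 2 × 32.34 = 64.68
Round up: n = 65 per group.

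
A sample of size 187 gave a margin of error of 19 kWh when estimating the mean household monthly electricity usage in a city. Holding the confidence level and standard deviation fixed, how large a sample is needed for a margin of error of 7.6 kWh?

Margin of error scales as 1/√n, so n₂ = n₁·(E₁/E₂)².
n₂ = 187 × (19/7.6)² = 187 × 6.25 = 1168.75
Round up: n₂ = 1169.

1169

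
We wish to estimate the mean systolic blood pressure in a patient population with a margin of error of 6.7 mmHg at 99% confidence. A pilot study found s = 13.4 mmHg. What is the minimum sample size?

27

For a mean, the margin of error is E = z·σ/√n, so n = (zσ/E)².
At 99% confidence, z = 2.576.
n = (2.576 × 13.4 / 6.7)² = 26.54
Round up: n = 27.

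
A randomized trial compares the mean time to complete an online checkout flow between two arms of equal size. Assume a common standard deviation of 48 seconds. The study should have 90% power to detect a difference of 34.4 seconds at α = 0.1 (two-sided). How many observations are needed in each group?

34 per group

For two equal groups, n per group = 2·((z_{α/2} + z_β)·σ/δ)².
z_{α/2} = 1.645; z_β = 1.282 (power 90%).
n = 2 × (2.927 × 48 / 34.4)² = 2 × 16.68 = 33.36
Round up: n = 34 per group.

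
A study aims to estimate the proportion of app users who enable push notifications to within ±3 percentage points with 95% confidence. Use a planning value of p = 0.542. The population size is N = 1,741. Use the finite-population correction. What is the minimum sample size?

For a proportion with margin E = 0.03 at 95% confidence, z = 1.960.
n = p̂(1−p̂)(z/E)² = 0.542 × 0.458 × (1.960/0.03)² = 1059.58 — call this n₀.
Finite-population correction with N = 1,741: n = n₀ / (1 + (n₀−1)/N) = 1059.58 / 1.608 = 658.94
Round up: n = 659.

659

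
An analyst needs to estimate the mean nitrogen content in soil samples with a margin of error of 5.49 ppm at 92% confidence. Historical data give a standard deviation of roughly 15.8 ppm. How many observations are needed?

26

For a mean, the margin of error is E = z·σ/√n, so n = (zσ/E)².
At 92% confidence, z = 1.751.
n = (1.751 × 15.8 / 5.49)² = 25.39
Round up: n = 26.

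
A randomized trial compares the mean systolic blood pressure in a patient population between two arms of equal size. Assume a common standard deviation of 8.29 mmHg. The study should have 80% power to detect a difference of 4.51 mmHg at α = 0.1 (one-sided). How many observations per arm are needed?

31 per group

For two equal groups, n per group = 2·((z_α + z_β)·σ/δ)².
z_α = 1.282; z_β = 0.842 (power 80%).
n = 2 × (2.124 × 8.29 / 4.51)² = 2 × 15.24 = 30.48
Round up: n = 31 per group.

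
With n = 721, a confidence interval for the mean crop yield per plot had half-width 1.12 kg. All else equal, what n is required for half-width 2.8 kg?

Margin of error scales as 1/√n, so n₂ = n₁·(E₁/E₂)².
n₂ = 721 × (1.12/2.8)² = 721 × 0.16 = 115.36
Round up: n₂ = 116.

116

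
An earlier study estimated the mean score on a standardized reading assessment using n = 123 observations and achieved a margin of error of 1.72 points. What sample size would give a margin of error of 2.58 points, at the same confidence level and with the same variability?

Margin of error scales as 1/√n, so n₂ = n₁·(E₁/E₂)².
n₂ = 123 × (1.72/2.58)² = 123 × 0.4444 = 54.66
Round up: n₂ = 55.

55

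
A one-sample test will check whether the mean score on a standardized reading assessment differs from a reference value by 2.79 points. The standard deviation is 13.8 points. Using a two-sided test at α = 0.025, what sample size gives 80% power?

233

For a one-sample z-test, n = ((z_{α/2} + z_β)·σ/δ)².
z_{α/2} = 2.241 (two-sided α = 0.025); z_β = 0.842 (power 80% → β = 0.2).
n = (3.083 × 13.8 / 2.79)² = 232.54
Round up: n = 233.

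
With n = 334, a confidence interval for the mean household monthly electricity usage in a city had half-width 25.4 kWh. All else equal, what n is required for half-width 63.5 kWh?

54

Margin of error scales as 1/√n, so n₂ = n₁·(E₁/E₂)².
n₂ = 334 × (25.4/63.5)² = 334 × 0.16 = 53.44
Round up: n₂ = 54.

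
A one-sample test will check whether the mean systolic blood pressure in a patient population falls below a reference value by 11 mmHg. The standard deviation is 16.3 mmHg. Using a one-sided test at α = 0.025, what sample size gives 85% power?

For a one-sample z-test, n = ((z_α + z_β)·σ/δ)².
z_α = 1.960 (one-sided α = 0.025); z_β = 1.036 (power 85% → β = 0.15).
n = (2.996 × 16.3 / 11)² = 19.71
Round up: n = 20.

n = 20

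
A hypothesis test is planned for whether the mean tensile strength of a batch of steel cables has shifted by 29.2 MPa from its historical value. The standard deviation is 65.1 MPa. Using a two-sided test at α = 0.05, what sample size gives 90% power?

For a one-sample z-test, n = ((z_{α/2} + z_β)·σ/δ)².
z_{α/2} = 1.960 (two-sided α = 0.05); z_β = 1.282 (power 90% → β = 0.1).
n = (3.242 × 65.1 / 29.2)² = 52.24
Round up: n = 53.

53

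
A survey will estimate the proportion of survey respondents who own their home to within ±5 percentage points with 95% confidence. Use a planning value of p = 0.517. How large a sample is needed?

384

For a proportion with margin E = 0.05 at 95% confidence, z = 1.960.
n = p̂(1−p̂)(z/E)² = 0.517 × 0.483 × (1.960/0.05)² = 383.72
Round up: n = 384.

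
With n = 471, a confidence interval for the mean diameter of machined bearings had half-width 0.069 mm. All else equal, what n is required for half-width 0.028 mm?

2861

Margin of error scales as 1/√n, so n₂ = n₁·(E₁/E₂)².
n₂ = 471 × (0.069/0.028)² = 471 × 6.073 = 2860.38
Round up: n₂ = 2861.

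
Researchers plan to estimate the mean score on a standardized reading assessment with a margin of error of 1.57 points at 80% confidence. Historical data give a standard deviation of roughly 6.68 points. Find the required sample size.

30

For a mean, the margin of error is E = z·σ/√n, so n = (zσ/E)².
At 80% confidence, z = 1.282.
n = (1.282 × 6.68 / 1.57)² = 29.75
Round up: n = 30.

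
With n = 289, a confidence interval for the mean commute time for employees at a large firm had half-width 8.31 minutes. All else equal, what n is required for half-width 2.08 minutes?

4613

Margin of error scales as 1/√n, so n₂ = n₁·(E₁/E₂)².
n₂ = 289 × (8.31/2.08)² = 289 × 15.96 = 4612.44
Round up: n₂ = 4613.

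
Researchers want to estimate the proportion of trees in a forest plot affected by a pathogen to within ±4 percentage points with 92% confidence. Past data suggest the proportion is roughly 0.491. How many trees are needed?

n = 479

For a proportion with margin E = 0.04 at 92% confidence, z = 1.751.
n = p̂(1−p̂)(z/E)² = 0.491 × 0.509 × (1.751/0.04)² = 478.91
Round up: n = 479.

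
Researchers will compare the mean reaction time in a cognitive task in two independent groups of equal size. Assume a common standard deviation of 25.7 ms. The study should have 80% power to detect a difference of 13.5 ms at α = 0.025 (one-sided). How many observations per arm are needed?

For two equal groups, n per group = 2·((z_α + z_β)·σ/δ)².
z_α = 1.960; z_β = 0.842 (power 80%).
n = 2 × (2.802 × 25.7 / 13.5)² = 2 × 28.45 = 56.90
Round up: n = 57 per group.

57 per group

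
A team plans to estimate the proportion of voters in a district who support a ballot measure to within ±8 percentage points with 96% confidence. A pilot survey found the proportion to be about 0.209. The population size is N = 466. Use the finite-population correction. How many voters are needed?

For a proportion with margin E = 0.08 at 96% confidence, z = 2.054.
n = p̂(1−p̂)(z/E)² = 0.209 × 0.791 × (2.054/0.08)² = 108.98 — call this n₀.
Finite-population correction with N = 466: n = n₀ / (1 + (n₀−1)/N) = 108.98 / 1.232 = 88.46
Round up: n = 89.

89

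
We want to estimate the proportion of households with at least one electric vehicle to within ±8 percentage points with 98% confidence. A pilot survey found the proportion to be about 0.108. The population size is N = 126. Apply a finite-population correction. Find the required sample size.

For a proportion with margin E = 0.08 at 98% confidence, z = 2.326.
n = p̂(1−p̂)(z/E)² = 0.108 × 0.892 × (2.326/0.08)² = 81.44 — call this n₀.
Finite-population correction with N = 126: n = n₀ / (1 + (n₀−1)/N) = 81.44 / 1.638 = 49.72
Round up: n = 50.

n = 50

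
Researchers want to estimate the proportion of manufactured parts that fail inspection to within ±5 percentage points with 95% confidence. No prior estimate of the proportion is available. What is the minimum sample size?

385

For a proportion with margin E = 0.05 at 95% confidence, z = 1.960.
With no prior estimate, use p = 0.5, which maximizes p(1−p) at 0.25.
n = 0.25 × (z/E)² = 0.25 × (1.960/0.05)² = 384.16
Round up: n = 385.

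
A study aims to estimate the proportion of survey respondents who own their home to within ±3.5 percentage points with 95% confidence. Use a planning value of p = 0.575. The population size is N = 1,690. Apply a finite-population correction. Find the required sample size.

528

For a proportion with margin E = 0.035 at 95% confidence, z = 1.960.
n = p̂(1−p̂)(z/E)² = 0.575 × 0.425 × (1.960/0.035)² = 766.36 — call this n₀.
Finite-population correction with N = 1,690: n = n₀ / (1 + (n₀−1)/N) = 766.36 / 1.453 = 527.43
Round up: n = 528.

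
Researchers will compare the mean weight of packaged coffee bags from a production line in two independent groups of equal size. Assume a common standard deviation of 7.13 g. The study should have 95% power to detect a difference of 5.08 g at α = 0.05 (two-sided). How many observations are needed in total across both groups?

For two equal groups, n per group = 2·((z_{α/2} + z_β)·σ/δ)².
z_{α/2} = 1.960; z_β = 1.645 (power 95%).
n = 2 × (3.605 × 7.13 / 5.08)² = 2 × 25.60 = 51.20
Round up: n = 52 per group.
Total across both groups: 2 × 52 = 104.

104 total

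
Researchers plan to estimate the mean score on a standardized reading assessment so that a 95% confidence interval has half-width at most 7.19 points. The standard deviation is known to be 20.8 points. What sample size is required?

For a mean, the margin of error is E = z·σ/√n, so n = (zσ/E)².
At 95% confidence, z = 1.960.
n = (1.960 × 20.8 / 7.19)² = 32.15
Round up: n = 33.

n = 33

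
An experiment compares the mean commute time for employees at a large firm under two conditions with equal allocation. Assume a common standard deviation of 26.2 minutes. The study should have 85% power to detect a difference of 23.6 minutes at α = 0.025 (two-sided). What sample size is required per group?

For two equal groups, n per group = 2·((z_{α/2} + z_β)·σ/δ)².
z_{α/2} = 2.241; z_β = 1.036 (power 85%).
n = 2 × (3.277 × 26.2 / 23.6)² = 2 × 13.24 = 26.48
Round up: n = 27 per group.

27 per group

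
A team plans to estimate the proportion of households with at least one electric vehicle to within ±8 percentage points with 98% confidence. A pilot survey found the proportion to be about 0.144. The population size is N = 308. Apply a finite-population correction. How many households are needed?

For a proportion with margin E = 0.08 at 98% confidence, z = 2.326.
n = p̂(1−p̂)(z/E)² = 0.144 × 0.856 × (2.326/0.08)² = 104.20 — call this n₀.
Finite-population correction with N = 308: n = n₀ / (1 + (n₀−1)/N) = 104.20 / 1.335 = 78.05
Round up: n = 79.

79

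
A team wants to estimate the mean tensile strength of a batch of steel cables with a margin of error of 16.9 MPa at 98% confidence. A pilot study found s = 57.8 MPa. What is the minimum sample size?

n = 64

For a mean, the margin of error is E = z·σ/√n, so n = (zσ/E)².
At 98% confidence, z = 2.326.
n = (2.326 × 57.8 / 16.9)² = 63.29
Round up: n = 64.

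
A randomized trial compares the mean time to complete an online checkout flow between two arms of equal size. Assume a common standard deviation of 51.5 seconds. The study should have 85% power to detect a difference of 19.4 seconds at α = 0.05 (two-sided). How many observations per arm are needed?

For two equal groups, n per group = 2·((z_{α/2} + z_β)·σ/δ)².
z_{α/2} = 1.960; z_β = 1.036 (power 85%).
n = 2 × (2.996 × 51.5 / 19.4)² = 2 × 63.25 = 126.50
Round up: n = 127 per group.

127 per group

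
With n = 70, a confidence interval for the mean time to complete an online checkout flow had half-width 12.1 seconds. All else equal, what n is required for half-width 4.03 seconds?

632

Margin of error scales as 1/√n, so n₂ = n₁·(E₁/E₂)².
n₂ = 70 × (12.1/4.03)² = 70 × 9.015 = 631.05
Round up: n₂ = 632.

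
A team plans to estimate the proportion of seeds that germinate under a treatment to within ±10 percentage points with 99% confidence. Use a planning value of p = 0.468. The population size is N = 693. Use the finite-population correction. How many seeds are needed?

134

For a proportion with margin E = 0.1 at 99% confidence, z = 2.576.
n = p̂(1−p̂)(z/E)² = 0.468 × 0.532 × (2.576/0.1)² = 165.21 — call this n₀.
Finite-population correction with N = 693: n = n₀ / (1 + (n₀−1)/N) = 165.21 / 1.237 = 133.56
Round up: n = 134.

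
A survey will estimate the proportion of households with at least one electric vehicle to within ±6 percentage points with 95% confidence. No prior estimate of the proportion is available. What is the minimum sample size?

267

For a proportion with margin E = 0.06 at 95% confidence, z = 1.960.
With no prior estimate, use p = 0.5, which maximizes p(1−p) at 0.25.
n = 0.25 × (z/E)² = 0.25 × (1.960/0.06)² = 266.78
Round up: n = 267.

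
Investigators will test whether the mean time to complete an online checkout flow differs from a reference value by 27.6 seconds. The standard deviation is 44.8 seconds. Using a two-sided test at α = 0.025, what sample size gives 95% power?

For a one-sample z-test, n = ((z_{α/2} + z_β)·σ/δ)².
z_{α/2} = 2.241 (two-sided α = 0.025); z_β = 1.645 (power 95% → β = 0.05).
n = (3.886 × 44.8 / 27.6)² = 39.79
Round up: n = 40.

n = 40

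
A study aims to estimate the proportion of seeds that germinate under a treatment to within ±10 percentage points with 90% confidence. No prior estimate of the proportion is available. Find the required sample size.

68

For a proportion with margin E = 0.1 at 90% confidence, z = 1.645.
With no prior estimate, use p = 0.5, which maximizes p(1−p) at 0.25.
n = 0.25 × (z/E)² = 0.25 × (1.645/0.1)² = 67.65
Round up: n = 68.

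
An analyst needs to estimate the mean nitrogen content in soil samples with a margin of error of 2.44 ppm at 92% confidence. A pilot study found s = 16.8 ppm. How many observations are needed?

For a mean, the margin of error is E = z·σ/√n, so n = (zσ/E)².
At 92% confidence, z = 1.751.
n = (1.751 × 16.8 / 2.44)² = 145.35
Round up: n = 146.

146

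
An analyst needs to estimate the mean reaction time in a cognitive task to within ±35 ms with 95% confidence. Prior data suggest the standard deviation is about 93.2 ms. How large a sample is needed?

28

For a mean, the margin of error is E = z·σ/√n, so n = (zσ/E)².
At 95% confidence, z = 1.960.
n = (1.960 × 93.2 / 35)² = 27.24
Round up: n = 28.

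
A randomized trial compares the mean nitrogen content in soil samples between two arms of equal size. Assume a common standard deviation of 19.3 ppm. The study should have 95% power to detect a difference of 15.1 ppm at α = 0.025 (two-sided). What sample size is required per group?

For two equal groups, n per group = 2·((z_{α/2} + z_β)·σ/δ)².
z_{α/2} = 2.241; z_β = 1.645 (power 95%).
n = 2 × (3.886 × 19.3 / 15.1)² = 2 × 24.67 = 49.34
Round up: n = 50 per group.

50 per group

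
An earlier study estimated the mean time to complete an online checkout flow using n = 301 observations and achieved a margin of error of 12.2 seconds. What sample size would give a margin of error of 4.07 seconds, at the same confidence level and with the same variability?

Margin of error scales as 1/√n, so n₂ = n₁·(E₁/E₂)².
n₂ = 301 × (12.2/4.07)² = 301 × 8.985 = 2704.48
Round up: n₂ = 2705.

n = 2705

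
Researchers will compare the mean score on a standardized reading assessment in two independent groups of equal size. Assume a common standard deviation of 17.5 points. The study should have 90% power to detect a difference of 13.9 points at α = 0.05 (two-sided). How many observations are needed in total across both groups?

68 total

For two equal groups, n per group = 2·((z_{α/2} + z_β)·σ/δ)².
z_{α/2} = 1.960; z_β = 1.282 (power 90%).
n = 2 × (3.242 × 17.5 / 13.9)² = 2 × 16.66 = 33.32
Round up: n = 34 per group.
Total across both groups: 2 × 34 = 68.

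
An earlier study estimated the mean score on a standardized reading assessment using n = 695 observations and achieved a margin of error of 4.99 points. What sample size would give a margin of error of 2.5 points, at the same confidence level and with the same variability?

2769

Margin of error scales as 1/√n, so n₂ = n₁·(E₁/E₂)².
n₂ = 695 × (4.99/2.5)² = 695 × 3.984 = 2768.88
Round up: n₂ = 2769.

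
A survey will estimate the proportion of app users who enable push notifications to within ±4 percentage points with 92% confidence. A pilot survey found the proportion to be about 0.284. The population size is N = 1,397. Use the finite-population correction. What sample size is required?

305

For a proportion with margin E = 0.04 at 92% confidence, z = 1.751.
n = p̂(1−p̂)(z/E)² = 0.284 × 0.716 × (1.751/0.04)² = 389.66 — call this n₀.
Finite-population correction with N = 1,397: n = n₀ / (1 + (n₀−1)/N) = 389.66 / 1.278 = 304.90
Round up: n = 305.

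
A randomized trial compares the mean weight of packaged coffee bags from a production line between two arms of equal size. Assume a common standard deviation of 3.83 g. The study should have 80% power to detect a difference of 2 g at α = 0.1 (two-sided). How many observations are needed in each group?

46 per group

For two equal groups, n per group = 2·((z_{α/2} + z_β)·σ/δ)².
z_{α/2} = 1.645; z_β = 0.842 (power 80%).
n = 2 × (2.487 × 3.83 / 2)² = 2 × 22.68 = 45.36
Round up: n = 46 per group.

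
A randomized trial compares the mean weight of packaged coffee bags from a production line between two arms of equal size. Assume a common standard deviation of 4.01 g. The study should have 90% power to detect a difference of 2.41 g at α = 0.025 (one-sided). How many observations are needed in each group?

59 per group

For two equal groups, n per group = 2·((z_α + z_β)·σ/δ)².
z_α = 1.960; z_β = 1.282 (power 90%).
n = 2 × (3.242 × 4.01 / 2.41)² = 2 × 29.10 = 58.20
Round up: n = 59 per group.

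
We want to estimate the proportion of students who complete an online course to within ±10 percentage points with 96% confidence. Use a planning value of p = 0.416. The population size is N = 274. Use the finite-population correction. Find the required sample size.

For a proportion with margin E = 0.1 at 96% confidence, z = 2.054.
n = p̂(1−p̂)(z/E)² = 0.416 × 0.584 × (2.054/0.1)² = 102.50 — call this n₀.
Finite-population correction with N = 274: n = n₀ / (1 + (n₀−1)/N) = 102.50 / 1.37 = 74.82
Round up: n = 75.

75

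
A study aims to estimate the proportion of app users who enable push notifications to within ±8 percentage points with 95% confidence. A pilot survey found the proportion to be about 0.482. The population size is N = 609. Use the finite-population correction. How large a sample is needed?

For a proportion with margin E = 0.08 at 95% confidence, z = 1.960.
n = p̂(1−p̂)(z/E)² = 0.482 × 0.518 × (1.960/0.08)² = 149.87 — call this n₀.
Finite-population correction with N = 609: n = n₀ / (1 + (n₀−1)/N) = 149.87 / 1.244 = 120.47
Round up: n = 121.

n = 121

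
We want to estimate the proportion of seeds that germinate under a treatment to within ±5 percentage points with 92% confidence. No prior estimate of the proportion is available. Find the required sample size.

307

For a proportion with margin E = 0.05 at 92% confidence, z = 1.751.
With no prior estimate, use p = 0.5, which maximizes p(1−p) at 0.25.
n = 0.25 × (z/E)² = 0.25 × (1.751/0.05)² = 306.60
Round up: n = 307.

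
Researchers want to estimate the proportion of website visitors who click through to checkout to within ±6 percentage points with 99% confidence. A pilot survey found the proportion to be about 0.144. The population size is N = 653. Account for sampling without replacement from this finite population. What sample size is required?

For a proportion with margin E = 0.06 at 99% confidence, z = 2.576.
n = p̂(1−p̂)(z/E)² = 0.144 × 0.856 × (2.576/0.06)² = 227.21 — call this n₀.
Finite-population correction with N = 653: n = n₀ / (1 + (n₀−1)/N) = 227.21 / 1.346 = 168.80
Round up: n = 169.

n = 169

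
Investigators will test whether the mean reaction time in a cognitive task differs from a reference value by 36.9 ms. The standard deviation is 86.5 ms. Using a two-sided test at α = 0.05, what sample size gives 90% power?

For a one-sample z-test, n = ((z_{α/2} + z_β)·σ/δ)².
z_{α/2} = 1.960 (two-sided α = 0.05); z_β = 1.282 (power 90% → β = 0.1).
n = (3.242 × 86.5 / 36.9)² = 57.76
Round up: n = 58.

58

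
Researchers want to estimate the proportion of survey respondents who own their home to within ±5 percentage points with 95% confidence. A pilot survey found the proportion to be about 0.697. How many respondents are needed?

325

For a proportion with margin E = 0.05 at 95% confidence, z = 1.960.
n = p̂(1−p̂)(z/E)² = 0.697 × 0.303 × (1.960/0.05)² = 324.52
Round up: n = 325.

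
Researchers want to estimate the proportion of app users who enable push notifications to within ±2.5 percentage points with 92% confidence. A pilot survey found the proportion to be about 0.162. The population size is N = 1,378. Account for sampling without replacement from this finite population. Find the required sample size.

For a proportion with margin E = 0.025 at 92% confidence, z = 1.751.
n = p̂(1−p̂)(z/E)² = 0.162 × 0.838 × (1.751/0.025)² = 665.96 — call this n₀.
Finite-population correction with N = 1,378: n = n₀ / (1 + (n₀−1)/N) = 665.96 / 1.483 = 449.06
Round up: n = 450.

450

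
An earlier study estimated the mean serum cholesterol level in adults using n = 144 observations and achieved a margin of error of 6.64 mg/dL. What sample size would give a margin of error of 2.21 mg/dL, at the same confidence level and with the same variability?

n = 1300

Margin of error scales as 1/√n, so n₂ = n₁·(E₁/E₂)².
n₂ = 144 × (6.64/2.21)² = 144 × 9.027 = 1299.89
Round up: n₂ = 1300.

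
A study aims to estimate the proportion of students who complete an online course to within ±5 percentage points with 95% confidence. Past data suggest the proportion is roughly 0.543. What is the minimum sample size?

For a proportion with margin E = 0.05 at 95% confidence, z = 1.960.
n = p̂(1−p̂)(z/E)² = 0.543 × 0.457 × (1.960/0.05)² = 381.32
Round up: n = 382.

n = 382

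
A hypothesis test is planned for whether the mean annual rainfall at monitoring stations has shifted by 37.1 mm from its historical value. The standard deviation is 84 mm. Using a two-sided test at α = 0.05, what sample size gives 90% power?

54

For a one-sample z-test, n = ((z_{α/2} + z_β)·σ/δ)².
z_{α/2} = 1.960 (two-sided α = 0.05); z_β = 1.282 (power 90% → β = 0.1).
n = (3.242 × 84 / 37.1)² = 53.88
Round up: n = 54.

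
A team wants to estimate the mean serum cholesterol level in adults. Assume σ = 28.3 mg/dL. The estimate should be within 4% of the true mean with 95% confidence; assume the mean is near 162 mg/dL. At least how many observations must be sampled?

n = 74

For a mean, the margin of error is E = z·σ/√n, so n = (zσ/E)².
At 95% confidence, z = 1.960.
E = 4% of 162 = 6.48 mg/dL.
n = (1.960 × 28.3 / 6.48)² = 73.27
Round up: n = 74.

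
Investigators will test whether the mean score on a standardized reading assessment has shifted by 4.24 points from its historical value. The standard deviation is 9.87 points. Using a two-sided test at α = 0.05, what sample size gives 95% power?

For a one-sample z-test, n = ((z_{α/2} + z_β)·σ/δ)².
z_{α/2} = 1.960 (two-sided α = 0.05); z_β = 1.645 (power 95% → β = 0.05).
n = (3.605 × 9.87 / 4.24)² = 70.42
Round up: n = 71.

71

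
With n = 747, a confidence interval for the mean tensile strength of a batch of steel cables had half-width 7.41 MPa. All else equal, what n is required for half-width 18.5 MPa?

Margin of error scales as 1/√n, so n₂ = n₁·(E₁/E₂)².
n₂ = 747 × (7.41/18.5)² = 747 × 0.1604 = 119.82
Round up: n₂ = 120.

120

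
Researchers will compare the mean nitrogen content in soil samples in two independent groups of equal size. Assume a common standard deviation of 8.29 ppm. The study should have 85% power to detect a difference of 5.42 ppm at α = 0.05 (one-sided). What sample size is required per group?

34 per group

For two equal groups, n per group = 2·((z_α + z_β)·σ/δ)².
z_α = 1.645; z_β = 1.036 (power 85%).
n = 2 × (2.681 × 8.29 / 5.42)² = 2 × 16.82 = 33.64
Round up: n = 34 per group.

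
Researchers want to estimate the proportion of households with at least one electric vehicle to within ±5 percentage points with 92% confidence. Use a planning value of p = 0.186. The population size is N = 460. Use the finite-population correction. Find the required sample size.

n = 133

For a proportion with margin E = 0.05 at 92% confidence, z = 1.751.
n = p̂(1−p̂)(z/E)² = 0.186 × 0.814 × (1.751/0.05)² = 185.68 — call this n₀.
Finite-population correction with N = 460: n = n₀ / (1 + (n₀−1)/N) = 185.68 / 1.401 = 132.53
Round up: n = 133.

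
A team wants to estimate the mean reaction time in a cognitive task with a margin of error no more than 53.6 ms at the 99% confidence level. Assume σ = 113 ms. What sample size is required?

30

For a mean, the margin of error is E = z·σ/√n, so n = (zσ/E)².
At 99% confidence, z = 2.576.
n = (2.576 × 113 / 53.6)² = 29.49
Round up: n = 30.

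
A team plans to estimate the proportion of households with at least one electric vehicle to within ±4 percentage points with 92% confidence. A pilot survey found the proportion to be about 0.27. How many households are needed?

378

For a proportion with margin E = 0.04 at 92% confidence, z = 1.751.
n = p̂(1−p̂)(z/E)² = 0.27 × 0.73 × (1.751/0.04)² = 377.69
Round up: n = 378.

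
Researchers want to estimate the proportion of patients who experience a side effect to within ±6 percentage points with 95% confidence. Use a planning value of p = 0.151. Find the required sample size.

n = 137

For a proportion with margin E = 0.06 at 95% confidence, z = 1.960.
n = p̂(1−p̂)(z/E)² = 0.151 × 0.849 × (1.960/0.06)² = 136.80
Round up: n = 137.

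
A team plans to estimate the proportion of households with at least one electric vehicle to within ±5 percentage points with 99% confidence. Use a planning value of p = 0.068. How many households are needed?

For a proportion with margin E = 0.05 at 99% confidence, z = 2.576.
n = p̂(1−p̂)(z/E)² = 0.068 × 0.932 × (2.576/0.05)² = 168.22
Round up: n = 169.

169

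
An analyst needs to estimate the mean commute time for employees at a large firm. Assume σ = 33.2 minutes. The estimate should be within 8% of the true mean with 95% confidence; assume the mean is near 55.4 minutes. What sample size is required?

216

For a mean, the margin of error is E = z·σ/√n, so n = (zσ/E)².
At 95% confidence, z = 1.960.
E = 8% of 55.4 = 4.432 minutes.
n = (1.960 × 33.2 / 4.432)² = 215.57
Round up: n = 216.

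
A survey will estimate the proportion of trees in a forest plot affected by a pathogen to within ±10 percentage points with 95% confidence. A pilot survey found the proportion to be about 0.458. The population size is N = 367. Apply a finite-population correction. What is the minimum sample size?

76

For a proportion with margin E = 0.1 at 95% confidence, z = 1.960.
n = p̂(1−p̂)(z/E)² = 0.458 × 0.542 × (1.960/0.1)² = 95.36 — call this n₀.
Finite-population correction with N = 367: n = n₀ / (1 + (n₀−1)/N) = 95.36 / 1.257 = 75.86
Round up: n = 76.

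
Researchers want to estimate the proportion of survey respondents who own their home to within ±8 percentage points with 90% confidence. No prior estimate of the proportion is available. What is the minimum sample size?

For a proportion with margin E = 0.08 at 90% confidence, z = 1.645.
With no prior estimate, use p = 0.5, which maximizes p(1−p) at 0.25.
n = 0.25 × (z/E)² = 0.25 × (1.645/0.08)² = 105.70
Round up: n = 106.

106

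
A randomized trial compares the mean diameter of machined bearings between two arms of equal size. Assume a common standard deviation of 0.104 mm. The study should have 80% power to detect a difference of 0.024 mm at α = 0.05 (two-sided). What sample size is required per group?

295 per group

For two equal groups, n per group = 2·((z_{α/2} + z_β)·σ/δ)².
z_{α/2} = 1.960; z_β = 0.842 (power 80%).
n = 2 × (2.802 × 0.104 / 0.024)² = 2 × 147.43 = 294.86
Round up: n = 295 per group.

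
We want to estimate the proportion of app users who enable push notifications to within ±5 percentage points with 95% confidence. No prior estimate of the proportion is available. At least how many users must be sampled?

For a proportion with margin E = 0.05 at 95% confidence, z = 1.960.
With no prior estimate, use p = 0.5, which maximizes p(1−p) at 0.25.
n = 0.25 × (z/E)² = 0.25 × (1.960/0.05)² = 384.16
Round up: n = 385.

n = 385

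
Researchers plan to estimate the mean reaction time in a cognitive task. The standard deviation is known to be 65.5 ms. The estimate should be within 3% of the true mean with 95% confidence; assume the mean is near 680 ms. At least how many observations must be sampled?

For a mean, the margin of error is E = z·σ/√n, so n = (zσ/E)².
At 95% confidence, z = 1.960.
E = 3% of 680 = 20.4 ms.
n = (1.960 × 65.5 / 20.4)² = 39.60
Round up: n = 40.

40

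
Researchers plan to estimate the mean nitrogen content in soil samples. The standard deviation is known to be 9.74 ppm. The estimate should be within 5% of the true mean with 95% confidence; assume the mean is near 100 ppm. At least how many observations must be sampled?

15

For a mean, the margin of error is E = z·σ/√n, so n = (zσ/E)².
At 95% confidence, z = 1.960.
E = 5% of 100 = 5 ppm.
n = (1.960 × 9.74 / 5)² = 14.58
Round up: n = 15.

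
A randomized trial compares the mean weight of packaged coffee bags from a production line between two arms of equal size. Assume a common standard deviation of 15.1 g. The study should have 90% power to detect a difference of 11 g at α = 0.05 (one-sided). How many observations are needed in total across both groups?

66 total

For two equal groups, n per group = 2·((z_α + z_β)·σ/δ)².
z_α = 1.645; z_β = 1.282 (power 90%).
n = 2 × (2.927 × 15.1 / 11)² = 2 × 16.14 = 32.28
Round up: n = 33 per group.
Total across both groups: 2 × 33 = 66.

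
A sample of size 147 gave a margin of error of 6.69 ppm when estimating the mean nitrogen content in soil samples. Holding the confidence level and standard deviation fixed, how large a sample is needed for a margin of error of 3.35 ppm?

n = 587

Margin of error scales as 1/√n, so n₂ = n₁·(E₁/E₂)².
n₂ = 147 × (6.69/3.35)² = 147 × 3.988 = 586.24
Round up: n₂ = 587.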